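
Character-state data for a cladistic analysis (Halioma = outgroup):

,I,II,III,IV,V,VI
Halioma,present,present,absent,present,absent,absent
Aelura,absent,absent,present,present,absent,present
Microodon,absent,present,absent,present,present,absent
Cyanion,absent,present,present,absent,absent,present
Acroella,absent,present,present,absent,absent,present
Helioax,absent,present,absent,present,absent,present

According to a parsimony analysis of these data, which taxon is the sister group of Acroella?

Character polarity is set by the outgroup: the derived state is whichever differs from the outgroup's state, so for I, II, IV the derived state is 'absent', and for the remaining characters it is 'present'.
All ingroup taxa share the derived state 'absent' for I; it defines the ingroup but does not resolve relationships within it.
II: derived state 'absent' in Aelura only — an autapomorphy, so it tells us nothing about relationships among taxa.
Only Acroella, Aelura, and Cyanion show the derived state 'present' for III, supporting them as a clade.
IV: derived state 'absent' in Acroella and Cyanion only — synapomorphy for {Acroella, Cyanion}.
V: derived state 'present' in Microodon only — an autapomorphy, so it tells us nothing about relationships among taxa.
Only Acroella, Aelura, Cyanion, and Helioax show the derived state 'present' for VI, supporting them as a clade.
Most parsimonious ingroup topology: (((Aelura,(Cyanion,Acroella)),Helioax),Microodon).
Acroella and Cyanion form a cherry on this tree, so they are sister taxa.

Cyanion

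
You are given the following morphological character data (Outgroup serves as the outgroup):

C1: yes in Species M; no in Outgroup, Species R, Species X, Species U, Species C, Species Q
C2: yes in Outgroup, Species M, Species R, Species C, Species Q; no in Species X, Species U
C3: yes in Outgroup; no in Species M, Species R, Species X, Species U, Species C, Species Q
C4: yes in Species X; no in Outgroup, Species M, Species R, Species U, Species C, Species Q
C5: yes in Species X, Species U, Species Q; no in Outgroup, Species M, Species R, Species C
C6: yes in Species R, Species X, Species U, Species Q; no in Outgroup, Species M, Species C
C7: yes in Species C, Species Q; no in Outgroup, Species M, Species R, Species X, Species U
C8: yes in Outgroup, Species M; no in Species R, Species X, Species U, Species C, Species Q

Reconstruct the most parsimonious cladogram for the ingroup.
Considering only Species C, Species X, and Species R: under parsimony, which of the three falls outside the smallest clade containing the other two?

Character polarity is set by the outgroup: the derived state is whichever differs from the outgroup's state, so for C2, C3, C8 the derived state is 'no', and for the remaining characters it is 'yes'.
C1: derived state 'yes' in Species M only — an autapomorphy, so it tells us nothing about relationships among taxa.
C2 (derived state 'no') is shared by Species U and Species X — a synapomorphy uniting that clade.
All ingroup taxa share the derived state 'no' for C3; it defines the ingroup but does not resolve relationships within it.
C4 (derived state 'yes') is unique to Species X (autapomorphy; uninformative for grouping).
Only Species Q, Species U, and Species X show the derived state 'yes' for C5, supporting them as a clade.
C6 (derived state 'yes') is shared by Species Q, Species R, Species U, and Species X — a synapomorphy uniting that clade.
C7 (state 'yes') occurs in Species C and Species Q but conflicts with the nesting implied by the other characters — most parsimoniously interpreted as homoplasy.
Only Species C, Species Q, Species R, Species U, and Species X show the derived state 'no' for C8, supporting them as a clade.
Most parsimonious ingroup topology: (Species M,((Species R,((Species X,Species U),Species Q)),Species C)).
Species X and Species R share a more recent common ancestor with each other than either does with Species C, so Species C is the least closely related of the three.

Species C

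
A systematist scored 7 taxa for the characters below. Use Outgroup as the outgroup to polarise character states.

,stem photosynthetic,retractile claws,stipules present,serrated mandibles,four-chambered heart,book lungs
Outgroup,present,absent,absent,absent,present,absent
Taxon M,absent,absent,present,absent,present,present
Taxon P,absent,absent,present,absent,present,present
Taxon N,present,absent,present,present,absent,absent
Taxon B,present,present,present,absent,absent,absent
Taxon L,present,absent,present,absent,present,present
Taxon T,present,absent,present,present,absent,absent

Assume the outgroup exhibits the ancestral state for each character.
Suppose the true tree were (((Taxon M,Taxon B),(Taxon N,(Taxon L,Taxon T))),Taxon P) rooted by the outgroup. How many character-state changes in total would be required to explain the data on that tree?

Map each character onto (((Taxon M,Taxon B),(Taxon N,(Taxon L,Taxon T))),Taxon P) (rooted by Outgroup) and count the minimum state changes it requires (Fitch parsimony):
stem photosynthetic: 2; retractile claws: 1; stipules present: 1; serrated mandibles: 2; four-chambered heart: 3; book lungs: 3.
Total tree length = 12.

12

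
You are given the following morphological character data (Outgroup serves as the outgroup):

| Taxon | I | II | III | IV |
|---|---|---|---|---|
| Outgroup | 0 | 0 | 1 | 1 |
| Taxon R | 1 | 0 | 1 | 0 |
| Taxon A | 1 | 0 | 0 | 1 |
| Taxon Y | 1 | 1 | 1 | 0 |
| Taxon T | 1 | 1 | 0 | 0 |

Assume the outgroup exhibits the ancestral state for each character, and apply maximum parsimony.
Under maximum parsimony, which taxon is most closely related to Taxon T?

Taxon Y

Character polarity is set by the outgroup: the derived state is whichever differs from the outgroup's state, so for III, IV the derived state is '0', and for the remaining characters it is '1'.
I (derived state '1') is shared by all ingroup taxa — unites the whole ingroup.
II (derived state '1') is shared by Taxon T and Taxon Y — a synapomorphy uniting that clade.
III (state '0') occurs in Taxon A and Taxon T but conflicts with the nesting implied by the other characters — most parsimoniously interpreted as homoplasy.
IV (derived state '0') is shared by Taxon R, Taxon T, and Taxon Y — a synapomorphy uniting that clade.
Most parsimonious ingroup topology: ((Taxon R,(Taxon Y,Taxon T)),Taxon A).
Taxon T and Taxon Y form a cherry on this tree, so they are sister taxa.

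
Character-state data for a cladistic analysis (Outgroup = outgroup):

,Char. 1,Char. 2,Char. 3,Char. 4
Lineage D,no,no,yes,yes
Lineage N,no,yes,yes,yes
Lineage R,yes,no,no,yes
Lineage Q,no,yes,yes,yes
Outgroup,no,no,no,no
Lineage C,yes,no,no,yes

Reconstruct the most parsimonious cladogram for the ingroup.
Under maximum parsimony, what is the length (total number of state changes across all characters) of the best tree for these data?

The outgroup has state 'no' for every character, so 'yes' is the derived state throughout.
Char. 1 (derived state 'yes') is shared by Lineage C and Lineage R — a synapomorphy uniting that clade.
Char. 2 (derived state 'yes') is shared by Lineage N and Lineage Q — a synapomorphy uniting that clade.
Char. 3: derived state 'yes' in Lineage D, Lineage N, and Lineage Q only — synapomorphy for {Lineage D, Lineage N, Lineage Q}.
Char. 4 (derived state 'yes') is shared by all ingroup taxa — unites the whole ingroup.
Most parsimonious ingroup topology: (((Lineage N,Lineage Q),Lineage D),(Lineage R,Lineage C)).
Changes per character on this tree: Char. 1: 1; Char. 2: 1; Char. 3: 1; Char. 4: 1.
Total = 4.

4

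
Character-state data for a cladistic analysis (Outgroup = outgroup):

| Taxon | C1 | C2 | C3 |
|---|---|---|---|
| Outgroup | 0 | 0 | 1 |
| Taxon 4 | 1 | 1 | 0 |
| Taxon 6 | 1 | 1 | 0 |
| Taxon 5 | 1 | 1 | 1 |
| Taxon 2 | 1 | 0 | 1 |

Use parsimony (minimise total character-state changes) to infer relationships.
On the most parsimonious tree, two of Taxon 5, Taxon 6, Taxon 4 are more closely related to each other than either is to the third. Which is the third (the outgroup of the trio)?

Character polarity is set by the outgroup: the derived state is whichever differs from the outgroup's state, so for C3 the derived state is '0', and for the remaining characters it is '1'.
C1 (derived state '1') is shared by all ingroup taxa — unites the whole ingroup.
C2 (derived state '1') is shared by Taxon 4, Taxon 5, and Taxon 6 — a synapomorphy uniting that clade.
C3: derived state '0' in Taxon 4 and Taxon 6 only — synapomorphy for {Taxon 4, Taxon 6}.
Most parsimonious ingroup topology: (((Taxon 4,Taxon 6),Taxon 5),Taxon 2).
Taxon 4 and Taxon 6 share a more recent common ancestor with each other than either does with Taxon 5, so Taxon 5 is the least closely related of the three.

Taxon 5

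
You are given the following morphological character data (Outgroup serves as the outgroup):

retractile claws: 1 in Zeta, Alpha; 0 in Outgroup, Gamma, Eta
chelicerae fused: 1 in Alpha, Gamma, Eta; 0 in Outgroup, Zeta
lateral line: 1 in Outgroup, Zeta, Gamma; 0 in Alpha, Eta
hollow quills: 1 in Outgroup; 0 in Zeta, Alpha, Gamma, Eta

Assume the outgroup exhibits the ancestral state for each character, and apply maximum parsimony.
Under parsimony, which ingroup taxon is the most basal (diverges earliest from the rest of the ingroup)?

Character polarity is set by the outgroup: the derived state is whichever differs from the outgroup's state, so for lateral line, hollow quills the derived state is '0', and for the remaining characters it is '1'.
retractile claws groups Alpha and Zeta, which is incompatible with the clades supported by the remaining characters; treating it as convergent (homoplasy) costs fewer steps than any alternative tree.
chelicerae fused (derived state '1') is shared by Alpha, Eta, and Gamma — a synapomorphy uniting that clade.
lateral line (derived state '0') is shared by Alpha and Eta — a synapomorphy uniting that clade.
All ingroup taxa share the derived state '0' for hollow quills; it defines the ingroup but does not resolve relationships within it.
Most parsimonious ingroup topology: (Zeta,((Alpha,Eta),Gamma)).
Zeta is sister to the clade containing all other ingroup taxa, so it is the earliest-diverging (most basal) ingroup lineage.

Zeta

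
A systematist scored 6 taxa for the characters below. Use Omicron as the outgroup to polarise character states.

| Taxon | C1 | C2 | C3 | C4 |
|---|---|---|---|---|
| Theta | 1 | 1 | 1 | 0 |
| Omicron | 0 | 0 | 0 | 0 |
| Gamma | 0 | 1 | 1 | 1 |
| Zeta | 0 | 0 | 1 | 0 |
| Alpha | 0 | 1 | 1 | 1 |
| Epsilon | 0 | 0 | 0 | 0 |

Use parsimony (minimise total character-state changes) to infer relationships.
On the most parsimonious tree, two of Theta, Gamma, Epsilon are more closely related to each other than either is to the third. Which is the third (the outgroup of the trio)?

The outgroup has state '0' for every character, so '1' is the derived state throughout.
C1: derived state '1' in Theta only — an autapomorphy, so it tells us nothing about relationships among taxa.
C2: derived state '1' in Alpha, Gamma, and Theta only — synapomorphy for {Alpha, Gamma, Theta}.
C3 (derived state '1') is shared by Alpha, Gamma, Theta, and Zeta — a synapomorphy uniting that clade.
Only Alpha and Gamma show the derived state '1' for C4, supporting them as a clade.
Most parsimonious ingroup topology: ((((Alpha,Gamma),Theta),Zeta),Epsilon).
Theta and Gamma share a more recent common ancestor with each other than either does with Epsilon, so Epsilon is the least closely related of the three.

Epsilon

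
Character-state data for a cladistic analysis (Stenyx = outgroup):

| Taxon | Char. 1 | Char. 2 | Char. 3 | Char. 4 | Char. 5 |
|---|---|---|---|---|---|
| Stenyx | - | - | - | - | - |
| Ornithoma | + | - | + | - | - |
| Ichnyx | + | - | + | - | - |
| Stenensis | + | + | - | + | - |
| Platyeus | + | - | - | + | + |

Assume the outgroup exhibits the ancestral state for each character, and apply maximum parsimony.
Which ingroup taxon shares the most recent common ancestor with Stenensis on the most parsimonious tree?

The outgroup has state '-' for every character, so '+' is the derived state throughout.
Char. 1 (derived state '+') is shared by all ingroup taxa — unites the whole ingroup.
Char. 2: derived state '+' in Stenensis only — an autapomorphy, so it tells us nothing about relationships among taxa.
Only Ichnyx and Ornithoma show the derived state '+' for Char. 3, supporting them as a clade.
Only Platyeus and Stenensis show the derived state '+' for Char. 4, supporting them as a clade.
Char. 5 (derived state '+') is unique to Platyeus (autapomorphy; uninformative for grouping).
Most parsimonious ingroup topology: ((Ornithoma,Ichnyx),(Stenensis,Platyeus)).
Stenensis and Platyeus form a cherry on this tree, so they are sister taxa.

Platyeus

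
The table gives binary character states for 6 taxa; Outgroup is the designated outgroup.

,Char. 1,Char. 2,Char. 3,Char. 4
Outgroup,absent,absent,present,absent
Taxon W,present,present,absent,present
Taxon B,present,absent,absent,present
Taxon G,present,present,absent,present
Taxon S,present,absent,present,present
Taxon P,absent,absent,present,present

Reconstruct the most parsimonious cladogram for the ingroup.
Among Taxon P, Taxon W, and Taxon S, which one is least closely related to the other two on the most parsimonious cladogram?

Character polarity is set by the outgroup: the derived state is whichever differs from the outgroup's state, so for Char. 3 the derived state is 'absent', and for the remaining characters it is 'present'.
Only Taxon B, Taxon G, Taxon S, and Taxon W show the derived state 'present' for Char. 1, supporting them as a clade.
Only Taxon G and Taxon W show the derived state 'present' for Char. 2, supporting them as a clade.
Char. 3: derived state 'absent' in Taxon B, Taxon G, and Taxon W only — synapomorphy for {Taxon B, Taxon G, Taxon W}.
All ingroup taxa share the derived state 'present' for Char. 4; it defines the ingroup but does not resolve relationships within it.
Most parsimonious ingroup topology: ((((Taxon W,Taxon G),Taxon B),Taxon S),Taxon P).
Taxon S and Taxon W share a more recent common ancestor with each other than either does with Taxon P, so Taxon P is the least closely related of the three.

Taxon P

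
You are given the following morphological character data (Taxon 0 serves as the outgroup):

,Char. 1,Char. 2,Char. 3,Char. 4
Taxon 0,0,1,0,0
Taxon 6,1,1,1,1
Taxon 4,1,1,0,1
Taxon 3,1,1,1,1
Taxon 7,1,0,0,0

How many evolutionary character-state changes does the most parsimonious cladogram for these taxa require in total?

Character polarity is set by the outgroup: the derived state is whichever differs from the outgroup's state, so for Char. 2 the derived state is '0', and for the remaining characters it is '1'.
Char. 1 (derived state '1') is shared by all ingroup taxa — unites the whole ingroup.
Char. 2: derived state '0' in Taxon 7 only — an autapomorphy, so it tells us nothing about relationships among taxa.
Char. 3 (derived state '1') is shared by Taxon 3 and Taxon 6 — a synapomorphy uniting that clade.
Char. 4: derived state '1' in Taxon 3, Taxon 4, and Taxon 6 only — synapomorphy for {Taxon 3, Taxon 4, Taxon 6}.
Most parsimonious ingroup topology: (((Taxon 6,Taxon 3),Taxon 4),Taxon 7).
Changes per character on this tree: Char. 1: 1; Char. 2: 1; Char. 3: 1; Char. 4: 1.
Total = 4.

4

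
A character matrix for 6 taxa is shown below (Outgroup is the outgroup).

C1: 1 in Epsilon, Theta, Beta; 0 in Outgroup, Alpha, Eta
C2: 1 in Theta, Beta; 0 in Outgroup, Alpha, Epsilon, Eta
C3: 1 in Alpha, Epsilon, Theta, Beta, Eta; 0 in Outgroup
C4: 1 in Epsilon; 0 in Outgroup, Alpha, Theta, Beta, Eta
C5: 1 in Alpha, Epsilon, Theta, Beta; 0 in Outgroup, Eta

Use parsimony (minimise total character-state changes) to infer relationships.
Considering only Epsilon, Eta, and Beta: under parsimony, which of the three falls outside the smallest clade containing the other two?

Eta

The outgroup has state '0' for every character, so '1' is the derived state throughout.
C1: derived state '1' in Beta, Epsilon, and Theta only — synapomorphy for {Beta, Epsilon, Theta}.
Only Beta and Theta show the derived state '1' for C2, supporting them as a clade.
C3 (derived state '1') is shared by all ingroup taxa — unites the whole ingroup.
C4: derived state '1' in Epsilon only — an autapomorphy, so it tells us nothing about relationships among taxa.
C5 (derived state '1') is shared by Alpha, Beta, Epsilon, and Theta — a synapomorphy uniting that clade.
Most parsimonious ingroup topology: ((Alpha,(Epsilon,(Theta,Beta))),Eta).
Epsilon and Beta share a more recent common ancestor with each other than either does with Eta, so Eta is the least closely related of the three.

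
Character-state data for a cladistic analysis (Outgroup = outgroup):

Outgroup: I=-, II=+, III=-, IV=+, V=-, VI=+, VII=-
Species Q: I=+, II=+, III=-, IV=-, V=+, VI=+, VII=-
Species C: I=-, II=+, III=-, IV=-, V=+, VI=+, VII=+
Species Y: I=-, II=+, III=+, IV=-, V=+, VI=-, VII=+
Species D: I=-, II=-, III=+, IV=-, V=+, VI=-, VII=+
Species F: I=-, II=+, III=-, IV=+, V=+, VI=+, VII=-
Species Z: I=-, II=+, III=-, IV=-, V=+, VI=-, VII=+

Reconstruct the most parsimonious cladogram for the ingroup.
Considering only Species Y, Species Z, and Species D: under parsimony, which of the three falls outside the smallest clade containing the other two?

Character polarity is set by the outgroup: the derived state is whichever differs from the outgroup's state, so for II, IV, VI the derived state is '-', and for the remaining characters it is '+'.
I (derived state '+') is unique to Species Q (autapomorphy; uninformative for grouping).
II: derived state '-' in Species D only — an autapomorphy, so it tells us nothing about relationships among taxa.
III (derived state '+') is shared by Species D and Species Y — a synapomorphy uniting that clade.
IV (derived state '-') is shared by Species C, Species D, Species Q, Species Y, and Species Z — a synapomorphy uniting that clade.
All ingroup taxa share the derived state '+' for V; it defines the ingroup but does not resolve relationships within it.
VI (derived state '-') is shared by Species D, Species Y, and Species Z — a synapomorphy uniting that clade.
Only Species C, Species D, Species Y, and Species Z show the derived state '+' for VII, supporting them as a clade.
Most parsimonious ingroup topology: ((Species Q,(Species C,((Species Y,Species D),Species Z))),Species F).
Species Y and Species D share a more recent common ancestor with each other than either does with Species Z, so Species Z is the least closely related of the three.

Species Z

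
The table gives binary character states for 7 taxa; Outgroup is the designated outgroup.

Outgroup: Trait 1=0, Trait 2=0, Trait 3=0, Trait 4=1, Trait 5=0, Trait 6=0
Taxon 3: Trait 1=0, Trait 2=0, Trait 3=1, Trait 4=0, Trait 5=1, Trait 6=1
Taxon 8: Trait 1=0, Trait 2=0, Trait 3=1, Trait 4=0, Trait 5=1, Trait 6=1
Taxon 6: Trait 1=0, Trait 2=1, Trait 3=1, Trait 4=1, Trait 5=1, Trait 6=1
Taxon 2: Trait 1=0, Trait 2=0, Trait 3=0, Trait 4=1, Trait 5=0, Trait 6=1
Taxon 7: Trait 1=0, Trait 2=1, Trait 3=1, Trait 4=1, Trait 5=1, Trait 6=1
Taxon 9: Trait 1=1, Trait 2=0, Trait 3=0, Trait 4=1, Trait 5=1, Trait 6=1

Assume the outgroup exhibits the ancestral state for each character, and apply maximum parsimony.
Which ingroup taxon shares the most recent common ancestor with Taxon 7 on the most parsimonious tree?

Taxon 6

Character polarity is set by the outgroup: the derived state is whichever differs from the outgroup's state, so for Trait 4 the derived state is '0', and for the remaining characters it is '1'.
Trait 1: derived state '1' in Taxon 9 only — an autapomorphy, so it tells us nothing about relationships among taxa.
Trait 2 (derived state '1') is shared by Taxon 6 and Taxon 7 — a synapomorphy uniting that clade.
Trait 3: derived state '1' in Taxon 3, Taxon 6, Taxon 7, and Taxon 8 only — synapomorphy for {Taxon 3, Taxon 6, Taxon 7, Taxon 8}.
Trait 4: derived state '0' in Taxon 3 and Taxon 8 only — synapomorphy for {Taxon 3, Taxon 8}.
Trait 5: derived state '1' in Taxon 3, Taxon 6, Taxon 7, Taxon 8, and Taxon 9 only — synapomorphy for {Taxon 3, Taxon 6, Taxon 7, Taxon 8, Taxon 9}.
Trait 6 (derived state '1') is shared by all ingroup taxa — unites the whole ingroup.
Most parsimonious ingroup topology: ((((Taxon 3,Taxon 8),(Taxon 6,Taxon 7)),Taxon 9),Taxon 2).
Taxon 7 and Taxon 6 form a cherry on this tree, so they are sister taxa.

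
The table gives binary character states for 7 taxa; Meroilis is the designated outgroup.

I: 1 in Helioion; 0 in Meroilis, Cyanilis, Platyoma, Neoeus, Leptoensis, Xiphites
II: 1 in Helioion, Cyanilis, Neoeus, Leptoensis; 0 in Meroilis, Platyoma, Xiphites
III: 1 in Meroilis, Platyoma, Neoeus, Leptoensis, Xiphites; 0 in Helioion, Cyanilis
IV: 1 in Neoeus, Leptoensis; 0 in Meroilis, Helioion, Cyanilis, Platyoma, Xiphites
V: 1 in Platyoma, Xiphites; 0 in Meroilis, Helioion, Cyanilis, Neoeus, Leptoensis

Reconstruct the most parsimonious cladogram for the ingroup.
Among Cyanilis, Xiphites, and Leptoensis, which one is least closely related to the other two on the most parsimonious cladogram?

Character polarity is set by the outgroup: the derived state is whichever differs from the outgroup's state, so for III the derived state is '0', and for the remaining characters it is '1'.
I: derived state '1' in Helioion only — an autapomorphy, so it tells us nothing about relationships among taxa.
II (derived state '1') is shared by Cyanilis, Helioion, Leptoensis, and Neoeus — a synapomorphy uniting that clade.
III (derived state '0') is shared by Cyanilis and Helioion — a synapomorphy uniting that clade.
IV: derived state '1' in Leptoensis and Neoeus only — synapomorphy for {Leptoensis, Neoeus}.
Only Platyoma and Xiphites show the derived state '1' for V, supporting them as a clade.
Most parsimonious ingroup topology: (((Helioion,Cyanilis),(Neoeus,Leptoensis)),(Platyoma,Xiphites)).
Leptoensis and Cyanilis share a more recent common ancestor with each other than either does with Xiphites, so Xiphites is the least closely related of the three.

Xiphites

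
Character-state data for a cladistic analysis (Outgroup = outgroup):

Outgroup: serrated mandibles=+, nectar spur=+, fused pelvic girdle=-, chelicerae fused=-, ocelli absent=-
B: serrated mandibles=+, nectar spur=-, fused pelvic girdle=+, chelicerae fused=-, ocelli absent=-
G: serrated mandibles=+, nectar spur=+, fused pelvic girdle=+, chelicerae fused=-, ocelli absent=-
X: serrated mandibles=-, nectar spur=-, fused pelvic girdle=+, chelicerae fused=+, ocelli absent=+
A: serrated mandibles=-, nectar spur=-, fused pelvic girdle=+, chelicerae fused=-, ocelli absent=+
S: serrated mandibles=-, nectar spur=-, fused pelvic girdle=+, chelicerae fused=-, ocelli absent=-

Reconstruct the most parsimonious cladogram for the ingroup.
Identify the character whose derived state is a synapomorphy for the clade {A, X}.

Character polarity is set by the outgroup: the derived state is whichever differs from the outgroup's state, so for serrated mandibles, nectar spur the derived state is '-', and for the remaining characters it is '+'.
serrated mandibles (derived state '-') is shared by A, S, and X — a synapomorphy uniting that clade.
nectar spur: derived state '-' in A, B, S, and X only — synapomorphy for {A, B, S, X}.
All ingroup taxa share the derived state '+' for fused pelvic girdle; it defines the ingroup but does not resolve relationships within it.
chelicerae fused (derived state '+') is unique to X (autapomorphy; uninformative for grouping).
Only A and X show the derived state '+' for ocelli absent, supporting them as a clade.
Most parsimonious ingroup topology: ((B,((X,A),S)),G).
The clade {A, X} is supported by ocelli absent: its derived state '+' occurs in exactly those taxa and in no other taxon (including the outgroup).

ocelli absent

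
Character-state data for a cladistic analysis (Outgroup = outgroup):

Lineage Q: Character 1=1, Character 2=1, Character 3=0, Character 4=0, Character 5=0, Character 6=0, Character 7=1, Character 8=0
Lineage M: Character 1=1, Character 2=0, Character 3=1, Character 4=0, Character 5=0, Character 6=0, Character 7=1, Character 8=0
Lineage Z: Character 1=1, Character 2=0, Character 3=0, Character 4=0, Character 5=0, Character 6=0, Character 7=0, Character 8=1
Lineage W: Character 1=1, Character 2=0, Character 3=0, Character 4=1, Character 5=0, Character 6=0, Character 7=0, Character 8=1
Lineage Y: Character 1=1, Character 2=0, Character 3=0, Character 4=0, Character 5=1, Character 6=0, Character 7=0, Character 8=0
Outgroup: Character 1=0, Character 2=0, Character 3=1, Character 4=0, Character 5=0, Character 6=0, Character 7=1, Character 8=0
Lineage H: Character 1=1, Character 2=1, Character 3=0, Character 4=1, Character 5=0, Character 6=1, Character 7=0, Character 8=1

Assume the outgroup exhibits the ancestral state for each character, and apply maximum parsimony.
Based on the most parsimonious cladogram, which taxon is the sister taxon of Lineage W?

Lineage H

Character polarity is set by the outgroup: the derived state is whichever differs from the outgroup's state, so for Character 3, Character 7 the derived state is '0', and for the remaining characters it is '1'.
All ingroup taxa share the derived state '1' for Character 1; it defines the ingroup but does not resolve relationships within it.
Character 2 groups Lineage H and Lineage Q, which is incompatible with the clades supported by the remaining characters; treating it as convergent (homoplasy) costs fewer steps than any alternative tree.
Character 3: derived state '0' in Lineage H, Lineage Q, Lineage W, Lineage Y, and Lineage Z only — synapomorphy for {Lineage H, Lineage Q, Lineage W, Lineage Y, Lineage Z}.
Only Lineage H and Lineage W show the derived state '1' for Character 4, supporting them as a clade.
Character 5: derived state '1' in Lineage Y only — an autapomorphy, so it tells us nothing about relationships among taxa.
Character 6: derived state '1' in Lineage H only — an autapomorphy, so it tells us nothing about relationships among taxa.
Character 7 (derived state '0') is shared by Lineage H, Lineage W, Lineage Y, and Lineage Z — a synapomorphy uniting that clade.
Only Lineage H, Lineage W, and Lineage Z show the derived state '1' for Character 8, supporting them as a clade.
Most parsimonious ingroup topology: ((Lineage Q,(((Lineage H,Lineage W),Lineage Z),Lineage Y)),Lineage M).
Lineage W and Lineage H form a cherry on this tree, so they are sister taxa.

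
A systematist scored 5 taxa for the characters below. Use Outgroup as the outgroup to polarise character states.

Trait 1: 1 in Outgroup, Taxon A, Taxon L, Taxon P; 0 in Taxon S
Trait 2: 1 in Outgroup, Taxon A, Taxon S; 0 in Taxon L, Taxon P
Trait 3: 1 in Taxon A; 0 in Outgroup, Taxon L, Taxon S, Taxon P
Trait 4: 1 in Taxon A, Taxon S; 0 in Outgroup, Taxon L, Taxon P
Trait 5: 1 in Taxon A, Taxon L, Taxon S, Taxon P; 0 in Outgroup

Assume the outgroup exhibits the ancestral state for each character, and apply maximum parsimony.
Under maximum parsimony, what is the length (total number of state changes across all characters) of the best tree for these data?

Character polarity is set by the outgroup: the derived state is whichever differs from the outgroup's state, so for Trait 1, Trait 2 the derived state is '0', and for the remaining characters it is '1'.
Trait 1 (derived state '0') is unique to Taxon S (autapomorphy; uninformative for grouping).
Trait 2 (derived state '0') is shared by Taxon L and Taxon P — a synapomorphy uniting that clade.
Trait 3: derived state '1' in Taxon A only — an autapomorphy, so it tells us nothing about relationships among taxa.
Trait 4 (derived state '1') is shared by Taxon A and Taxon S — a synapomorphy uniting that clade.
Trait 5 (derived state '1') is shared by all ingroup taxa — unites the whole ingroup.
Most parsimonious ingroup topology: ((Taxon A,Taxon S),(Taxon L,Taxon P)).
Changes per character on this tree: Trait 1: 1; Trait 2: 1; Trait 3: 1; Trait 4: 1; Trait 5: 1.
Total = 5.

5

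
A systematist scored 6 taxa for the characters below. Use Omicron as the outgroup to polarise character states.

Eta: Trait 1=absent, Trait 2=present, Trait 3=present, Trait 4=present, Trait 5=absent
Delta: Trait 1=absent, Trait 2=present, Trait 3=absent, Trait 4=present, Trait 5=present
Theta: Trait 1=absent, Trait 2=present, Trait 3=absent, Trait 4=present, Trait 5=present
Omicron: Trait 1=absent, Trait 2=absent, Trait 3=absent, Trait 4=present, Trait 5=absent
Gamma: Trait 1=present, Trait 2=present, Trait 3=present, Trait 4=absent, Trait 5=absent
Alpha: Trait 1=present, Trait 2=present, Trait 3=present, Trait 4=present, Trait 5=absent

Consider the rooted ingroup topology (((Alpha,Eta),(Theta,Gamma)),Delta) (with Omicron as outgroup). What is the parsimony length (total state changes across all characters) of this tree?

8

Map each character onto (((Alpha,Eta),(Theta,Gamma)),Delta) (rooted by Omicron) and count the minimum state changes it requires (Fitch parsimony):
Trait 1: 2; Trait 2: 1; Trait 3: 2; Trait 4: 1; Trait 5: 2.
Total tree length = 8.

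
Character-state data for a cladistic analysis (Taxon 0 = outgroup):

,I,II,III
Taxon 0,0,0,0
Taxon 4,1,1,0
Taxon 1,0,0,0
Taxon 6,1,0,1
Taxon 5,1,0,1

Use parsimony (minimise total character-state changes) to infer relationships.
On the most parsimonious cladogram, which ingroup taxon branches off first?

The outgroup has state '0' for every character, so '1' is the derived state throughout.
I (derived state '1') is shared by Taxon 4, Taxon 5, and Taxon 6 — a synapomorphy uniting that clade.
II (derived state '1') is unique to Taxon 4 (autapomorphy; uninformative for grouping).
Only Taxon 5 and Taxon 6 show the derived state '1' for III, supporting them as a clade.
Most parsimonious ingroup topology: ((Taxon 4,(Taxon 6,Taxon 5)),Taxon 1).
Taxon 1 is sister to the clade containing all other ingroup taxa, so it is the earliest-diverging (most basal) ingroup lineage.

Taxon 1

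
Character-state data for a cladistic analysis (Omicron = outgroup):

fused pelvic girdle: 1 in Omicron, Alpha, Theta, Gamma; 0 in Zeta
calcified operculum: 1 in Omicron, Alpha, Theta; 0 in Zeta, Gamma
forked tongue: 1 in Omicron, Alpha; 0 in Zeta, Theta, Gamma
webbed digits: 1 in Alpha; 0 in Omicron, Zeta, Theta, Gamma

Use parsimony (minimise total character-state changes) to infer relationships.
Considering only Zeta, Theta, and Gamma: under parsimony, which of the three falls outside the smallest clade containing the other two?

Theta

Character polarity is set by the outgroup: the derived state is whichever differs from the outgroup's state, so for fused pelvic girdle, calcified operculum, forked tongue the derived state is '0', and for the remaining characters it is '1'.
fused pelvic girdle (derived state '0') is unique to Zeta (autapomorphy; uninformative for grouping).
calcified operculum: derived state '0' in Gamma and Zeta only — synapomorphy for {Gamma, Zeta}.
Only Gamma, Theta, and Zeta show the derived state '0' for forked tongue, supporting them as a clade.
webbed digits (derived state '1') is unique to Alpha (autapomorphy; uninformative for grouping).
Most parsimonious ingroup topology: (((Zeta,Gamma),Theta),Alpha).
Gamma and Zeta share a more recent common ancestor with each other than either does with Theta, so Theta is the least closely related of the three.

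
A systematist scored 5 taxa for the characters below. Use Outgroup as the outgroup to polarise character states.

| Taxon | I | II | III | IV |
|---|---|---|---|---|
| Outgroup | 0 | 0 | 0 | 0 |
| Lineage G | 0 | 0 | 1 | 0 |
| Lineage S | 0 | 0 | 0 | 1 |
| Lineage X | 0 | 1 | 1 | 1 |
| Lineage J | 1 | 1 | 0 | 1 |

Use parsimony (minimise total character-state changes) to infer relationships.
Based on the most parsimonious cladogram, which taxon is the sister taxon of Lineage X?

Lineage J

The outgroup has state '0' for every character, so '1' is the derived state throughout.
I (derived state '1') is unique to Lineage J (autapomorphy; uninformative for grouping).
II: derived state '1' in Lineage J and Lineage X only — synapomorphy for {Lineage J, Lineage X}.
III groups Lineage G and Lineage X, which is incompatible with the clades supported by the remaining characters; treating it as convergent (homoplasy) costs fewer steps than any alternative tree.
IV (derived state '1') is shared by Lineage J, Lineage S, and Lineage X — a synapomorphy uniting that clade.
Most parsimonious ingroup topology: (((Lineage X,Lineage J),Lineage S),Lineage G).
Lineage X and Lineage J form a cherry on this tree, so they are sister taxa.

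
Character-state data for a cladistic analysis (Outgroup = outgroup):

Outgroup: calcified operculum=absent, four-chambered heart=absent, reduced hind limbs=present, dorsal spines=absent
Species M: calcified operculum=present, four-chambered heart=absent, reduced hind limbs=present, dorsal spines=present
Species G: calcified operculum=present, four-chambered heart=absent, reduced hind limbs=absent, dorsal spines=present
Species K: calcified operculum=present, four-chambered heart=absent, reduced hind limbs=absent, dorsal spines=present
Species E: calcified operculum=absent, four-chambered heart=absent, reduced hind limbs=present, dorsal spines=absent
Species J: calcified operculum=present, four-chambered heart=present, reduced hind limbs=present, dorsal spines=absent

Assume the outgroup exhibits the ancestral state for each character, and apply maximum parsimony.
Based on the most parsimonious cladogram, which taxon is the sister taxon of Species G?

Character polarity is set by the outgroup: the derived state is whichever differs from the outgroup's state, so for reduced hind limbs the derived state is 'absent', and for the remaining characters it is 'present'.
calcified operculum: derived state 'present' in Species G, Species J, Species K, and Species M only — synapomorphy for {Species G, Species J, Species K, Species M}.
four-chambered heart (derived state 'present') is unique to Species J (autapomorphy; uninformative for grouping).
reduced hind limbs: derived state 'absent' in Species G and Species K only — synapomorphy for {Species G, Species K}.
dorsal spines: derived state 'present' in Species G, Species K, and Species M only — synapomorphy for {Species G, Species K, Species M}.
Most parsimonious ingroup topology: (((Species M,(Species G,Species K)),Species J),Species E).
Species G and Species K form a cherry on this tree, so they are sister taxa.

Species K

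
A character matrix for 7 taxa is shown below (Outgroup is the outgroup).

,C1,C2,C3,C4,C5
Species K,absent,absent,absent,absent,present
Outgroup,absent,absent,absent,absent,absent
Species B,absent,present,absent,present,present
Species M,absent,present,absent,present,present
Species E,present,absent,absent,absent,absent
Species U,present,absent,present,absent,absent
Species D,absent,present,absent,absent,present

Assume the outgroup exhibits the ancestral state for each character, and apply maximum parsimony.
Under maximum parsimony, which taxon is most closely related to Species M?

Species B

The outgroup has state 'absent' for every character, so 'present' is the derived state throughout.
Only Species E and Species U show the derived state 'present' for C1, supporting them as a clade.
Only Species B, Species D, and Species M show the derived state 'present' for C2, supporting them as a clade.
C3 (derived state 'present') is unique to Species U (autapomorphy; uninformative for grouping).
Only Species B and Species M show the derived state 'present' for C4, supporting them as a clade.
Only Species B, Species D, Species K, and Species M show the derived state 'present' for C5, supporting them as a clade.
Most parsimonious ingroup topology: ((Species U,Species E),((Species D,(Species B,Species M)),Species K)).
Species M and Species B form a cherry on this tree, so they are sister taxa.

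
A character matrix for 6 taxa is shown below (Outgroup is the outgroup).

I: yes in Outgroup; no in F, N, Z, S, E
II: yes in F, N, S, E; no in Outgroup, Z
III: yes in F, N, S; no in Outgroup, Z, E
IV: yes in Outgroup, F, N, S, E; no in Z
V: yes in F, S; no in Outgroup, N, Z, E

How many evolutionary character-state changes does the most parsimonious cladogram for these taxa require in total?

5

Character polarity is set by the outgroup: the derived state is whichever differs from the outgroup's state, so for I, IV the derived state is 'no', and for the remaining characters it is 'yes'.
All ingroup taxa share the derived state 'no' for I; it defines the ingroup but does not resolve relationships within it.
Only E, F, N, and S show the derived state 'yes' for II, supporting them as a clade.
III (derived state 'yes') is shared by F, N, and S — a synapomorphy uniting that clade.
IV: derived state 'no' in Z only — an autapomorphy, so it tells us nothing about relationships among taxa.
V (derived state 'yes') is shared by F and S — a synapomorphy uniting that clade.
Most parsimonious ingroup topology: ((((F,S),N),E),Z).
Changes per character on this tree: I: 1; II: 1; III: 1; IV: 1; V: 1.
Total = 5.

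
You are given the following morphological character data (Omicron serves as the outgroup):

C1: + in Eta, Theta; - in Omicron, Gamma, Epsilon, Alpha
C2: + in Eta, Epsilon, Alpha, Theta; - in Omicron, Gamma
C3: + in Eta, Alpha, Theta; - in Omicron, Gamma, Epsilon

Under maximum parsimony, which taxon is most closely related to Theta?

The outgroup has state '-' for every character, so '+' is the derived state throughout.
C1 (derived state '+') is shared by Eta and Theta — a synapomorphy uniting that clade.
C2: derived state '+' in Alpha, Epsilon, Eta, and Theta only — synapomorphy for {Alpha, Epsilon, Eta, Theta}.
C3: derived state '+' in Alpha, Eta, and Theta only — synapomorphy for {Alpha, Eta, Theta}.
Most parsimonious ingroup topology: (Gamma,(((Eta,Theta),Alpha),Epsilon)).
Theta and Eta form a cherry on this tree, so they are sister taxa.

Eta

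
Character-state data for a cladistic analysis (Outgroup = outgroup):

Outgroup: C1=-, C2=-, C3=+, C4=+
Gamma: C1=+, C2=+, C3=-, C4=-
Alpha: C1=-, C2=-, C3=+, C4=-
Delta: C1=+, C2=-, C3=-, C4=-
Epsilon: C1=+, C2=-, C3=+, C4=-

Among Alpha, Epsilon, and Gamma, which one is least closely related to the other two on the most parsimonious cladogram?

Alpha

Character polarity is set by the outgroup: the derived state is whichever differs from the outgroup's state, so for C3, C4 the derived state is '-', and for the remaining characters it is '+'.
Only Delta, Epsilon, and Gamma show the derived state '+' for C1, supporting them as a clade.
C2 (derived state '+') is unique to Gamma (autapomorphy; uninformative for grouping).
Only Delta and Gamma show the derived state '-' for C3, supporting them as a clade.
C4 (derived state '-') is shared by all ingroup taxa — unites the whole ingroup.
Most parsimonious ingroup topology: (((Gamma,Delta),Epsilon),Alpha).
Gamma and Epsilon share a more recent common ancestor with each other than either does with Alpha, so Alpha is the least closely related of the three.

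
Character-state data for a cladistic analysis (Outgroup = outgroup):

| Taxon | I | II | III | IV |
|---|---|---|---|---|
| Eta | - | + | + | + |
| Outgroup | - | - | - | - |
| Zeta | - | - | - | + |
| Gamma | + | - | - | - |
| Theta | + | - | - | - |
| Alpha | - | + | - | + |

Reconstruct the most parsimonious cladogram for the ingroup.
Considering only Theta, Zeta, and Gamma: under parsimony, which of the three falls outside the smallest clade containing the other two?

The outgroup has state '-' for every character, so '+' is the derived state throughout.
I: derived state '+' in Gamma and Theta only — synapomorphy for {Gamma, Theta}.
II (derived state '+') is shared by Alpha and Eta — a synapomorphy uniting that clade.
III (derived state '+') is unique to Eta (autapomorphy; uninformative for grouping).
IV: derived state '+' in Alpha, Eta, and Zeta only — synapomorphy for {Alpha, Eta, Zeta}.
Most parsimonious ingroup topology: ((Gamma,Theta),((Eta,Alpha),Zeta)).
Gamma and Theta share a more recent common ancestor with each other than either does with Zeta, so Zeta is the least closely related of the three.

Zeta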